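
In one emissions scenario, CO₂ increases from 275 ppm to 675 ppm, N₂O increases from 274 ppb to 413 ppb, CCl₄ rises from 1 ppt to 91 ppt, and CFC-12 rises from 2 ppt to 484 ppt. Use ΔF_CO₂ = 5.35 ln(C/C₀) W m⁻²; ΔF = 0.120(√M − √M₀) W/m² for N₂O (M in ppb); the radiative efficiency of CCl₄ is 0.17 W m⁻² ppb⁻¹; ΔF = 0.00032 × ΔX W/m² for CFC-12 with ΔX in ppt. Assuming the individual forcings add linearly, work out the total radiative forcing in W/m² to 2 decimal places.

CO₂: 5.35 × ln(675/275) = 5.35 × ln(2.45455) = 5.35 × 0.89794 = 4.8040 W/m².
N₂O: 0.120 × (√413 − √274) = 0.120 × (20.3224 − 16.5529) = 0.120 × 3.7695 = 0.4523 W/m².
CCl₄: Δ = 91 − 1 = 90 ppt = 0.090 ppb; ΔF = 0.17 × 0.090 = 0.0153 W/m².
CFC-12: ΔF = 0.00032 × (484 − 2) = 0.00032 × 482 = 0.1542 W/m².
Total ΔF = 4.8040 + 0.4523 + 0.0153 + 0.1542 = 5.4258 W/m².

ΔF = 5.43 W/m²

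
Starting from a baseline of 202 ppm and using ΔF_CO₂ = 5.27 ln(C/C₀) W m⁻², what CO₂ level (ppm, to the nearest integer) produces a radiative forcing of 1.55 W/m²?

Set 5.27 ln(C/202) = 1.55, so ln(C/202) = 1.55/5.27 = 0.29412.
Then C/202 = e^0.29412 = 1.34194, giving C = 202 × 1.34194 = 271.07 ppm.

C ≈ 271 ppm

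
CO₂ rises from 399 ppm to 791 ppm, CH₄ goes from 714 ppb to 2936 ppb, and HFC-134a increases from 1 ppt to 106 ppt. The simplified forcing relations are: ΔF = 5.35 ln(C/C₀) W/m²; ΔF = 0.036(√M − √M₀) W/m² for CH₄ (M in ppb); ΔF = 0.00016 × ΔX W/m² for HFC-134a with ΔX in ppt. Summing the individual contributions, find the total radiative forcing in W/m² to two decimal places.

ΔF = 4.67 W/m²

CO₂: 5.35 × ln(791/399) = 5.35 × ln(1.98246) = 5.35 × 0.68434 = 3.6612 W/m².
CH₄: 0.036 × (√2936 − √714) = 0.036 × (54.1849 − 26.7208) = 0.036 × 27.4641 = 0.9887 W/m².
HFC-134a: ΔF = 0.00016 × (106 − 1) = 0.00016 × 105 = 0.0168 W/m².
Total ΔF = 3.6612 + 0.9887 + 0.0168 = 4.6667 W/m².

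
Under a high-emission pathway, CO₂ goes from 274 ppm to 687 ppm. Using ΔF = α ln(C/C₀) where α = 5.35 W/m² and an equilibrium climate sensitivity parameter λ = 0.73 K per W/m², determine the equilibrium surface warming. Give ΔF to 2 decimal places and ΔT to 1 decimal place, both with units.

CO₂: 5.35 × ln(687/274) = 5.35 × ln(2.50730) = 5.35 × 0.91921 = 4.9178 W/m².
ΔT = λ ΔF = 0.73 × 4.92 = 3.5916 K.

ΔF = 4.92 W/m²; ΔT = 3.6 K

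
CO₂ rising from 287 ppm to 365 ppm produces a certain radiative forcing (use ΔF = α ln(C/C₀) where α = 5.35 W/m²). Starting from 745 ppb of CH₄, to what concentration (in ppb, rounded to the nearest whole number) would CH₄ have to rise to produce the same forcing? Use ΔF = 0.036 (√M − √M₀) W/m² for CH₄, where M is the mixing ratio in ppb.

CO₂ forcing: 5.35 × ln(365/287) = 5.35 × 0.240415 = 1.28622 W/m².
Set 0.036(√M − √745) = 1.28622: √M = 1.28622/0.036 + √745 = 35.7283 + 27.2947 = 63.0230.
M = (63.0230)² = 3971.90 ppb.

M ≈ 3972 ppb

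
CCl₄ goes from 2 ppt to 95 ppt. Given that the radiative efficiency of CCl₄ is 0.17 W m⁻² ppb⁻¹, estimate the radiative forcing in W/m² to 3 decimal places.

CCl₄: Δ = 95 − 2 = 93 ppt = 0.093 ppb; ΔF = 0.17 × 0.093 = 0.0158 W/m².

ΔF = 0.016 W/m²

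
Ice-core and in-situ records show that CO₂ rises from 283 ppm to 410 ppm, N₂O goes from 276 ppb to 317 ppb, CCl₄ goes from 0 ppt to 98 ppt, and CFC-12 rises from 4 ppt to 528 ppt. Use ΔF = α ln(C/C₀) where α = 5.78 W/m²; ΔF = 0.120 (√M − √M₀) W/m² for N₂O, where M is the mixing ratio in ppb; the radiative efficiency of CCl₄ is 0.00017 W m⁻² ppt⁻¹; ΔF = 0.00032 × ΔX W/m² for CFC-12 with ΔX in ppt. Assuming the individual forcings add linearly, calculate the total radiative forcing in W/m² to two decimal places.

ΔF = 2.47 W/m²

CO₂: 5.78 × ln(410/283) = 5.78 × ln(1.44876) = 5.78 × 0.37071 = 2.1427 W/m².
N₂O: 0.120 × (√317 − √276) = 0.120 × (17.8045 − 16.6132) = 0.120 × 1.1913 = 0.1430 W/m².
CCl₄: ΔF = 0.00017 × (98 − 0) = 0.00017 × 98 = 0.0167 W/m².
CFC-12: ΔF = 0.00032 × (528 − 4) = 0.00032 × 524 = 0.1677 W/m².
Total ΔF = 2.1427 + 0.1430 + 0.0167 + 0.1677 = 2.4701 W/m².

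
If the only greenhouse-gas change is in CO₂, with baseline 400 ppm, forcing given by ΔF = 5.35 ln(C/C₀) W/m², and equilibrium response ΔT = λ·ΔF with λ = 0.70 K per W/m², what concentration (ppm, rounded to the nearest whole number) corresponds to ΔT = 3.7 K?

Required forcing: ΔF = ΔT/λ = 3.7/0.70 = 5.2857 W/m².
Then ln(C/400) = ΔF/5.35 = 5.2857/5.35 = 0.98798.
So C = 400 × e^0.98798 = 400 × 2.68580 = 1074.32 ppm.

C ≈ 1074 ppm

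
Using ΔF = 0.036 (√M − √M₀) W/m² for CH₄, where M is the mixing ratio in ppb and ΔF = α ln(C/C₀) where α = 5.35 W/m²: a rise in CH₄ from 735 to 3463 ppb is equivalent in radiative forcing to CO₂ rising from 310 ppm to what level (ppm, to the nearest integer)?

CH₄ forcing: 0.036 × (√3463 − √735) = 0.036 × (58.8473 − 27.1109) = 0.036 × 31.7364 = 1.14251 W/m².
Set 5.35 ln(C/310) = 1.14251: ln(C/310) = 1.14251/5.35 = 0.21355, so C = 310 × e^0.21355 = 310 × 1.23807 = 383.80 ppm.

C ≈ 384 ppm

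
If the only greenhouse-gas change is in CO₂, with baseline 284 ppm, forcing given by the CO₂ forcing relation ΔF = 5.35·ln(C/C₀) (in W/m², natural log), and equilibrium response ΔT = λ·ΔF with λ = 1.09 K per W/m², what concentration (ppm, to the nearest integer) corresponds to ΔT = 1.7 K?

Required forcing: ΔF = ΔT/λ = 1.7/1.09 = 1.5596 W/m².
Then ln(C/284) = ΔF/5.35 = 1.5596/5.35 = 0.29151.
So C = 284 × e^0.29151 = 284 × 1.33845 = 380.12 ppm.

C ≈ 380 ppm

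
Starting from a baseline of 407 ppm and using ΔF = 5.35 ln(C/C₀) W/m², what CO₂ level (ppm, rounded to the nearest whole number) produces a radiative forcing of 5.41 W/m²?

Set 5.35 ln(C/407) = 5.41, so ln(C/407) = 5.41/5.35 = 1.01121.
Then C/407 = e^1.01121 = 2.74893, giving C = 407 × 2.74893 = 1118.81 ppm.

C ≈ 1119 ppm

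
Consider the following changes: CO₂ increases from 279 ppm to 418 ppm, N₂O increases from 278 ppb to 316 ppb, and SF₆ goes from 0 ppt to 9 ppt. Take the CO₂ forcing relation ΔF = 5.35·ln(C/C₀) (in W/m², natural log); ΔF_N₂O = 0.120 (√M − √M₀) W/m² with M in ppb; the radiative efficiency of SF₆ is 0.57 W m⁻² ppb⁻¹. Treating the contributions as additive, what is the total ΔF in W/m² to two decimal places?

CO₂: 5.35 × ln(418/279) = 5.35 × ln(1.49821) = 5.35 × 0.40427 = 2.1628 W/m².
N₂O: 0.120 × (√316 − √278) = 0.120 × (17.7764 − 16.6733) = 0.120 × 1.1031 = 0.1324 W/m².
SF₆: Δ = 9 − 0 = 9 ppt = 0.009 ppb; ΔF = 0.57 × 0.009 = 0.0051 W/m².
Total ΔF = 2.1628 + 0.1324 + 0.0051 = 2.3003 W/m².

ΔF = 2.30 W/m²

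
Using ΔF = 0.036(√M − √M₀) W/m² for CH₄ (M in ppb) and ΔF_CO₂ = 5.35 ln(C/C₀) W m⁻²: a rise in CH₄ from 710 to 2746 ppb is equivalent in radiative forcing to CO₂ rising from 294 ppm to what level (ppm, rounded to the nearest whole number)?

C ≈ 350 ppm

CH₄ forcing: 0.036 × (√2746 − √710) = 0.036 × (52.4023 − 26.6458) = 0.036 × 25.7565 = 0.92723 W/m².
Set 5.35 ln(C/294) = 0.92723: ln(C/294) = 0.92723/5.35 = 0.17331, so C = 294 × e^0.17331 = 294 × 1.18923 = 349.63 ppm.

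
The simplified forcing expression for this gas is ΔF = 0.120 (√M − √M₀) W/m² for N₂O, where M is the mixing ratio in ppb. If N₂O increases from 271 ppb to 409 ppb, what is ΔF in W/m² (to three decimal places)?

ΔF = 0.451 W/m²

N₂O: 0.120 × (√409 − √271) = 0.120 × (20.2237 − 16.4621) = 0.120 × 3.7616 = 0.4514 W/m².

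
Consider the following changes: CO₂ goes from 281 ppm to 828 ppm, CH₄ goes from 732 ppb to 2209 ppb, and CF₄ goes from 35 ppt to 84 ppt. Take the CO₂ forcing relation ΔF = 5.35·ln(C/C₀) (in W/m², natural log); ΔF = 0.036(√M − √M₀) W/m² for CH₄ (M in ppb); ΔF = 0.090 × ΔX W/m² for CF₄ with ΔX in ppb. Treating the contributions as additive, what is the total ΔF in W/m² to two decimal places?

ΔF = 6.50 W/m²

CO₂: 5.35 × ln(828/281) = 5.35 × ln(2.94662) = 5.35 × 1.08066 = 5.7815 W/m².
CH₄: 0.036 × (√2209 − √732) = 0.036 × (47.0000 − 27.0555) = 0.036 × 19.9445 = 0.7180 W/m².
CF₄: Δ = 84 − 35 = 49 ppt = 0.049 ppb; ΔF = 0.090 × 0.049 = 0.0044 W/m².
Total ΔF = 5.7815 + 0.7180 + 0.0044 = 6.5039 W/m².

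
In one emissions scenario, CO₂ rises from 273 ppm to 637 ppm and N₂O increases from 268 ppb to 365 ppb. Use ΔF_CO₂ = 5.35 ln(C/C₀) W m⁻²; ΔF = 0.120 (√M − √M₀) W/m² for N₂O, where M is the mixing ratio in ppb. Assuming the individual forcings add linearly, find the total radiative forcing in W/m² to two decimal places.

ΔF = 4.86 W/m²

CO₂: 5.35 × ln(637/273) = 5.35 × ln(2.33333) = 5.35 × 0.84730 = 4.5331 W/m².
N₂O: 0.120 × (√365 − √268) = 0.120 × (19.1050 − 16.3707) = 0.120 × 2.7343 = 0.3281 W/m².
Total ΔF = 4.5331 + 0.3281 = 4.8612 W/m².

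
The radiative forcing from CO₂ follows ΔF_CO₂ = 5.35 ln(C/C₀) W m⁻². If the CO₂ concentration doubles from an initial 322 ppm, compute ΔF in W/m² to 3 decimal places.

ΔF = 3.708 W/m²

Because the forcing depends only on the ratio C/C₀, the initial concentration does not enter.
ΔF = 5.35 × ln(2) = 5.35 × 0.69315 = 3.7084 W/m².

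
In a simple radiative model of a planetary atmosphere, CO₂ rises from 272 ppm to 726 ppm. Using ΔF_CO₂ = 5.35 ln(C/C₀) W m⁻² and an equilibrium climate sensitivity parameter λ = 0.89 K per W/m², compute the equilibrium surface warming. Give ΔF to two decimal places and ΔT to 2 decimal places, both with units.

CO₂: 5.35 × ln(726/272) = 5.35 × ln(2.66912) = 5.35 × 0.98175 = 5.2524 W/m².
ΔT = λ ΔF = 0.89 × 5.25 = 4.6725 K.

ΔF = 5.25 W/m²; ΔT = 4.67 K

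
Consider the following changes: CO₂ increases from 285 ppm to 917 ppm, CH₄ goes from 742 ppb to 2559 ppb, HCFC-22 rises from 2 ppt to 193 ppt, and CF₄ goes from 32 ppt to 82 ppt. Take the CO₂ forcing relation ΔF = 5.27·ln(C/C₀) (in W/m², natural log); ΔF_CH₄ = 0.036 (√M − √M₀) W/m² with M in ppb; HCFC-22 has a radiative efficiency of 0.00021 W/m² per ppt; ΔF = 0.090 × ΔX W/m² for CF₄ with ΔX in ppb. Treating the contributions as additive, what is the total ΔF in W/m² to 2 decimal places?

CO₂: 5.27 × ln(917/285) = 5.27 × ln(3.21754) = 5.27 × 1.16862 = 6.1586 W/m².
CH₄: 0.036 × (√2559 − √742) = 0.036 × (50.5866 − 27.2397) = 0.036 × 23.3469 = 0.8405 W/m².
HCFC-22: ΔF = 0.00021 × (193 − 2) = 0.00021 × 191 = 0.0401 W/m².
CF₄: Δ = 82 − 32 = 50 ppt = 0.050 ppb; ΔF = 0.090 × 0.050 = 0.0045 W/m².
Total ΔF = 6.1586 + 0.8405 + 0.0401 + 0.0045 = 7.0437 W/m².

ΔF = 7.04 W/m²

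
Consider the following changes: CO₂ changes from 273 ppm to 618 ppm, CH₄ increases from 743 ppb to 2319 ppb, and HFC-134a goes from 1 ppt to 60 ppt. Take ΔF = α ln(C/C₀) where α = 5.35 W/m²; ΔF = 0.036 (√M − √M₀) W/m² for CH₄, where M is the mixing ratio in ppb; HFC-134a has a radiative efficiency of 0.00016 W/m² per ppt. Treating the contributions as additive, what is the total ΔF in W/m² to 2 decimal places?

ΔF = 5.13 W/m²

CO₂: 5.35 × ln(618/273) = 5.35 × ln(2.26374) = 5.35 × 0.81702 = 4.3711 W/m².
CH₄: 0.036 × (√2319 − √743) = 0.036 × (48.1560 − 27.2580) = 0.036 × 20.8980 = 0.7523 W/m².
HFC-134a: ΔF = 0.00016 × (60 − 1) = 0.00016 × 59 = 0.0094 W/m².
Total ΔF = 4.3711 + 0.7523 + 0.0094 = 5.1328 W/m².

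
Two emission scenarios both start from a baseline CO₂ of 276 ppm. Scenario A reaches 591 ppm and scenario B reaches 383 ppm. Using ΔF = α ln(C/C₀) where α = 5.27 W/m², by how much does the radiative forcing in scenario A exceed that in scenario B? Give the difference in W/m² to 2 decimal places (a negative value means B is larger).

ΔF_A − ΔF_B = 2.29 W/m²

ΔF_A = 5.27 ln(591/276) = 5.27 × 0.76142 = 4.0127 W/m².
ΔF_B = 5.27 ln(383/276) = 5.27 × 0.32763 = 1.7266 W/m².
Difference: 4.0127 − 1.7266 = 2.2861 W/m².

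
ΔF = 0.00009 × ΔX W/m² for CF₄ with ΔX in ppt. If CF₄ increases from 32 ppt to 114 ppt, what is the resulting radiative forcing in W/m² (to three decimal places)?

CF₄: ΔF = 0.00009 × (114 − 32) = 0.00009 × 82 = 0.0074 W/m².

ΔF = 0.007 W/m²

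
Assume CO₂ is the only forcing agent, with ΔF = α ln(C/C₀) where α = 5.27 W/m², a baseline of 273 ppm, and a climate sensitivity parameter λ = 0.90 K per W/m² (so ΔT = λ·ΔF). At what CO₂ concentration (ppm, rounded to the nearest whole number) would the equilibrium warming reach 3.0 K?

C ≈ 514 ppm

Required forcing: ΔF = ΔT/λ = 3.0/0.90 = 3.3333 W/m².
Then ln(C/273) = ΔF/5.27 = 3.3333/5.27 = 0.63250.
So C = 273 × e^0.63250 = 273 × 1.88231 = 513.87 ppm.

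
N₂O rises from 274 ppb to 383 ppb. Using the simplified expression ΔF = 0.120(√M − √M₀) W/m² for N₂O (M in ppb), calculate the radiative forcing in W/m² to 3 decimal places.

ΔF = 0.362 W/m²

N₂O: 0.120 × (√383 − √274) = 0.120 × (19.5704 − 16.5529) = 0.120 × 3.0175 = 0.3621 W/m².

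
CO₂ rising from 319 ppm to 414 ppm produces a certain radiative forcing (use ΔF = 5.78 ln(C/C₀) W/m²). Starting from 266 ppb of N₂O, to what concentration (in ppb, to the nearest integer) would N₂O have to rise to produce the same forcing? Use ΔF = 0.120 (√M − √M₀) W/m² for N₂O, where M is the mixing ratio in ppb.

CO₂ forcing: 5.78 × ln(414/319) = 5.78 × 0.260675 = 1.50670 W/m².
Set 0.120(√M − √266) = 1.50670: √M = 1.50670/0.120 + √266 = 12.5558 + 16.3095 = 28.8653.
M = (28.8653)² = 833.21 ppb.

M ≈ 833 ppb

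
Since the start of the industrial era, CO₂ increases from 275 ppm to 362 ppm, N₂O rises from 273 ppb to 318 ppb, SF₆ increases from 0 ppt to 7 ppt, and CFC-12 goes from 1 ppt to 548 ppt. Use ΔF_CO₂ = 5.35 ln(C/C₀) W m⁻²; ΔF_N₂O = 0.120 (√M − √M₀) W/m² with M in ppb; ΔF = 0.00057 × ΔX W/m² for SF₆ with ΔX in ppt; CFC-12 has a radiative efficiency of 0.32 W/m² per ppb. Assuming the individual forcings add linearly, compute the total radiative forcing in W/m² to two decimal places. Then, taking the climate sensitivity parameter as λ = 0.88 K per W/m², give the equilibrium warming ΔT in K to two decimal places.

ΔF = 1.81 W/m²; ΔT = 1.59 K

CO₂: 5.35 × ln(362/275) = 5.35 × ln(1.31636) = 5.35 × 0.27487 = 1.4706 W/m².
N₂O: 0.120 × (√318 − √273) = 0.120 × (17.8326 − 16.5227) = 0.120 × 1.3099 = 0.1572 W/m².
SF₆: ΔF = 0.00057 × (7 − 0) = 0.00057 × 7 = 0.0040 W/m².
CFC-12: Δ = 548 − 1 = 547 ppt = 0.547 ppb; ΔF = 0.32 × 0.547 = 0.1750 W/m².
Total ΔF = 1.4706 + 0.1572 + 0.0040 + 0.1750 = 1.8068 W/m².
ΔT = λ ΔF = 0.88 × 1.81 = 1.5928 K.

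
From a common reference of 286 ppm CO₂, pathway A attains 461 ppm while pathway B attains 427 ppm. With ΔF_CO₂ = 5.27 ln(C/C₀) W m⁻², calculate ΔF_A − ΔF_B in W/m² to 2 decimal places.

ΔF_A = 5.27 ln(461/286) = 5.27 × 0.47741 = 2.5160 W/m².
ΔF_B = 5.27 ln(427/286) = 5.27 × 0.40079 = 2.1122 W/m².
Difference: 2.5160 − 2.1122 = 0.4038 W/m².

ΔF_A − ΔF_B = 0.40 W/m²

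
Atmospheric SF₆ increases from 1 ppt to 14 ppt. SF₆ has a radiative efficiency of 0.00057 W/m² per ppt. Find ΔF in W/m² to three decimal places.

SF₆: ΔF = 0.00057 × (14 − 1) = 0.00057 × 13 = 0.0074 W/m².

ΔF = 0.007 W/m²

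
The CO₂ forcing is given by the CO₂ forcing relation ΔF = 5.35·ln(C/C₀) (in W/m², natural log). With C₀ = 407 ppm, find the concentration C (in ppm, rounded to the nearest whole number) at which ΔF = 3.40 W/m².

C ≈ 768 ppm

Set 5.35 ln(C/407) = 3.40, so ln(C/407) = 3.40/5.35 = 0.63551.
Then C/407 = e^0.63551 = 1.88798, giving C = 407 × 1.88798 = 768.41 ppm.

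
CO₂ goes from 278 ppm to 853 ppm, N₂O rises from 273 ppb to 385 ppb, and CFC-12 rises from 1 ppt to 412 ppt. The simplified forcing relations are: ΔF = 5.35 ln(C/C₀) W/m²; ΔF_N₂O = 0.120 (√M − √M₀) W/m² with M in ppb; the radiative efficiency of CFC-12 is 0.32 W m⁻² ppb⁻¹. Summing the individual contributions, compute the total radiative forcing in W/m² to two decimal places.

ΔF = 6.50 W/m²

CO₂: 5.35 × ln(853/278) = 5.35 × ln(3.06835) = 5.35 × 1.12114 = 5.9981 W/m².
N₂O: 0.120 × (√385 − √273) = 0.120 × (19.6214 − 16.5227) = 0.120 × 3.0987 = 0.3718 W/m².
CFC-12: Δ = 412 − 1 = 411 ppt = 0.411 ppb; ΔF = 0.32 × 0.411 = 0.1315 W/m².
Total ΔF = 5.9981 + 0.3718 + 0.1315 = 6.5014 W/m².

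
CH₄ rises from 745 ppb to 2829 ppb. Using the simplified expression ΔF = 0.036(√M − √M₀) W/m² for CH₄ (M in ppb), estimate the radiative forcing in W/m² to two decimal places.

CH₄: 0.036 × (√2829 − √745) = 0.036 × (53.1883 − 27.2947) = 0.036 × 25.8936 = 0.9322 W/m².

ΔF = 0.93 W/m²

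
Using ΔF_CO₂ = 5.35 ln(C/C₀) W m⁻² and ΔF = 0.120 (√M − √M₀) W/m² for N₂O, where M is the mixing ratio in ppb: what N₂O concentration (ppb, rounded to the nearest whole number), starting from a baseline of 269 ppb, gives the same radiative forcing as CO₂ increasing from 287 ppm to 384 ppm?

CO₂ forcing: 5.35 × ln(384/287) = 5.35 × 0.291160 = 1.55771 W/m².
Set 0.120(√M − √269) = 1.55771: √M = 1.55771/0.120 + √269 = 12.9809 + 16.4012 = 29.3821.
M = (29.3821)² = 863.31 ppb.

M ≈ 863 ppb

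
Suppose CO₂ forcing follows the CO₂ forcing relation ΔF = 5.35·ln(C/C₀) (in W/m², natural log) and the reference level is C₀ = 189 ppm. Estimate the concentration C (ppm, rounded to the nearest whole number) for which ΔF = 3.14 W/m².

C ≈ 340 ppm

Set 5.35 ln(C/189) = 3.14, so ln(C/189) = 3.14/5.35 = 0.58692.
Then C/189 = e^0.58692 = 1.79844, giving C = 189 × 1.79844 = 339.91 ppm.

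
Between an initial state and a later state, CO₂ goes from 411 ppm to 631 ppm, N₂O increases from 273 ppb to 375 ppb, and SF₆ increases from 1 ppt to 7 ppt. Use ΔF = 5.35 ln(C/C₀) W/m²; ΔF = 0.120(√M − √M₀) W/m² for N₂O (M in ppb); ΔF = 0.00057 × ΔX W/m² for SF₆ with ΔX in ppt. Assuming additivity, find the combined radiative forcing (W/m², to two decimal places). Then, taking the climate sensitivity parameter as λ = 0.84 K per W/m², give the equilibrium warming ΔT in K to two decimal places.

ΔF = 2.64 W/m²; ΔT = 2.22 K

CO₂: 5.35 × ln(631/411) = 5.35 × ln(1.53528) = 5.35 × 0.42871 = 2.2936 W/m².
N₂O: 0.120 × (√375 − √273) = 0.120 × (19.3649 − 16.5227) = 0.120 × 2.8422 = 0.3411 W/m².
SF₆: ΔF = 0.00057 × (7 − 1) = 0.00057 × 6 = 0.0034 W/m².
Total ΔF = 2.2936 + 0.3411 + 0.0034 = 2.6381 W/m².
ΔT = λ ΔF = 0.84 × 2.64 = 2.2176 K.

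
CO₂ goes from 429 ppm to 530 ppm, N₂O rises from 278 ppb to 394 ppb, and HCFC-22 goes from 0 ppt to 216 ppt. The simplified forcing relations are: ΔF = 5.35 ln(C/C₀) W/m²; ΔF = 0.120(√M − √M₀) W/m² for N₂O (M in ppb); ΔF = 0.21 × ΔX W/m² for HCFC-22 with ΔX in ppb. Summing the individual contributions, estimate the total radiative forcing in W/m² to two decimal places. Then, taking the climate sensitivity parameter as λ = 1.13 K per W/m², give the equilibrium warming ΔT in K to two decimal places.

CO₂: 5.35 × ln(530/429) = 5.35 × ln(1.23543) = 5.35 × 0.21142 = 1.1311 W/m².
N₂O: 0.120 × (√394 − √278) = 0.120 × (19.8494 − 16.6733) = 0.120 × 3.1761 = 0.3811 W/m².
HCFC-22: Δ = 216 − 0 = 216 ppt = 0.216 ppb; ΔF = 0.21 × 0.216 = 0.0454 W/m².
Total ΔF = 1.1311 + 0.3811 + 0.0454 = 1.5576 W/m².
ΔT = λ ΔF = 1.13 × 1.56 = 1.7628 K.

ΔF = 1.56 W/m²; ΔT = 1.76 K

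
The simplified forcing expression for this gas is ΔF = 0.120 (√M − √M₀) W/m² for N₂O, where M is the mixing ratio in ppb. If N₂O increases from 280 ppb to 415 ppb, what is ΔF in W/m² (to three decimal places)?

N₂O: 0.120 × (√415 − √280) = 0.120 × (20.3715 − 16.7332) = 0.120 × 3.6383 = 0.4366 W/m².

ΔF = 0.437 W/m²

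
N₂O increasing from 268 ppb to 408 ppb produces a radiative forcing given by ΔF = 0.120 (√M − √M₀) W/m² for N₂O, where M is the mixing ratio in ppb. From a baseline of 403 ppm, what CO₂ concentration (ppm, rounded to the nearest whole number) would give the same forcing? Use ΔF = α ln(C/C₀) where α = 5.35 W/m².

N₂O forcing: 0.120 × (√408 − √268) = 0.120 × (20.1990 − 16.3707) = 0.120 × 3.8283 = 0.45940 W/m².
Set 5.35 ln(C/403) = 0.45940: ln(C/403) = 0.45940/5.35 = 0.08587, so C = 403 × e^0.08587 = 403 × 1.08966 = 439.13 ppm.

C ≈ 439 ppm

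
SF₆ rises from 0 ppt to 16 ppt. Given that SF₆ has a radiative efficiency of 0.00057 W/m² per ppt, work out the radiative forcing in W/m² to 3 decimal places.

ΔF = 0.009 W/m²

SF₆: ΔF = 0.00057 × (16 − 0) = 0.00057 × 16 = 0.0091 W/m².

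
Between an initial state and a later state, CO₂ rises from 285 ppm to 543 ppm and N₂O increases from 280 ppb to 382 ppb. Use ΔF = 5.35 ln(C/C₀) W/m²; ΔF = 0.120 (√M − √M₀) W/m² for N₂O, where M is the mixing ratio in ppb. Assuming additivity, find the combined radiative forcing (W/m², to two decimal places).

ΔF = 3.79 W/m²

CO₂: 5.35 × ln(543/285) = 5.35 × ln(1.90526) = 5.35 × 0.64462 = 3.4487 W/m².
N₂O: 0.120 × (√382 − √280) = 0.120 × (19.5448 − 16.7332) = 0.120 × 2.8116 = 0.3374 W/m².
Total ΔF = 3.4487 + 0.3374 = 3.7861 W/m².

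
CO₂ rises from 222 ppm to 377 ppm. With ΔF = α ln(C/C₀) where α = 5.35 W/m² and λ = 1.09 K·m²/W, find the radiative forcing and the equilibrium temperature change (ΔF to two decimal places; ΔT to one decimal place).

CO₂: 5.35 × ln(377/222) = 5.35 × ln(1.69820) = 5.35 × 0.52957 = 2.8332 W/m².
ΔT = λ ΔF = 1.09 × 2.83 = 3.0847 K.

ΔF = 2.83 W/m²; ΔT = 3.1 K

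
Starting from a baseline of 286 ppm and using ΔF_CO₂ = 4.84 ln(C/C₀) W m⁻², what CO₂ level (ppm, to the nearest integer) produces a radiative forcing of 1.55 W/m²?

Set 4.84 ln(C/286) = 1.55, so ln(C/286) = 1.55/4.84 = 0.32025.
Then C/286 = e^0.32025 = 1.37747, giving C = 286 × 1.37747 = 393.96 ppm.

C ≈ 394 ppm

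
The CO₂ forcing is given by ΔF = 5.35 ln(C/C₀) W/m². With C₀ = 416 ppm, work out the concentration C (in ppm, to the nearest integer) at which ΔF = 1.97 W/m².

Set 5.35 ln(C/416) = 1.97, so ln(C/416) = 1.97/5.35 = 0.36822.
Then C/416 = e^0.36822 = 1.44516, giving C = 416 × 1.44516 = 601.19 ppm.

C ≈ 601 ppm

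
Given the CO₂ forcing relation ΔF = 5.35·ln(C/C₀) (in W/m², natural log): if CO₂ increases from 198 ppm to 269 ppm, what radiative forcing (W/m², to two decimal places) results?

CO₂: 5.35 × ln(269/198) = 5.35 × ln(1.35859) = 5.35 × 0.30645 = 1.6395 W/m².

ΔF = 1.64 W/m²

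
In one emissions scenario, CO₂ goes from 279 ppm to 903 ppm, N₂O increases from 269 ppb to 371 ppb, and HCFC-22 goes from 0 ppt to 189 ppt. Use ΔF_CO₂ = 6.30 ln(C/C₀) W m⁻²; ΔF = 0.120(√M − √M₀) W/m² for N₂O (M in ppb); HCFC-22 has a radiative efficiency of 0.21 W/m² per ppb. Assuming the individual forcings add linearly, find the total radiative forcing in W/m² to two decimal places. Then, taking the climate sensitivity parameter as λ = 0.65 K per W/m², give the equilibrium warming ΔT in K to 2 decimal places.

CO₂: 6.30 × ln(903/279) = 6.30 × ln(3.23656) = 6.30 × 1.17451 = 7.3994 W/m².
N₂O: 0.120 × (√371 − √269) = 0.120 × (19.2614 − 16.4012) = 0.120 × 2.8602 = 0.3432 W/m².
HCFC-22: Δ = 189 − 0 = 189 ppt = 0.189 ppb; ΔF = 0.21 × 0.189 = 0.0397 W/m².
Total ΔF = 7.3994 + 0.3432 + 0.0397 = 7.7823 W/m².
ΔT = λ ΔF = 0.65 × 7.78 = 5.0570 K.

ΔF = 7.78 W/m²; ΔT = 5.06 K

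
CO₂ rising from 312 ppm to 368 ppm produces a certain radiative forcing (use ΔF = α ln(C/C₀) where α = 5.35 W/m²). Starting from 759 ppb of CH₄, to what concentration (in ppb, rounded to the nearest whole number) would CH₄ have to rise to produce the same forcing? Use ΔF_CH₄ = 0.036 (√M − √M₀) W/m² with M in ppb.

CO₂ forcing: 5.35 × ln(368/312) = 5.35 × 0.165080 = 0.88318 W/m².
Set 0.036(√M − √759) = 0.88318: √M = 0.88318/0.036 + √759 = 24.5328 + 27.5500 = 52.0828.
M = (52.0828)² = 2712.62 ppb.

M ≈ 2713 ppb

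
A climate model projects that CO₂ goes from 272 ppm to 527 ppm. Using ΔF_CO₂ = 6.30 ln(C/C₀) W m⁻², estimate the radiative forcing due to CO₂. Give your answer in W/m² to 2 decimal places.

ΔF = 4.17 W/m²

CO₂: 6.30 × ln(527/272) = 6.30 × ln(1.93750) = 6.30 × 0.66140 = 4.1668 W/m².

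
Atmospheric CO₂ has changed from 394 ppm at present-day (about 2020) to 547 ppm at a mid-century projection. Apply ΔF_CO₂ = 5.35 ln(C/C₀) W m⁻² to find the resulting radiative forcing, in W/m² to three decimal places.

ΔF = 1.755 W/m²

CO₂ absorption bands are partially saturated, so forcing scales with the logarithm of the concentration ratio.
CO₂: 5.35 × ln(547/394) = 5.35 × ln(1.38832) = 5.35 × 0.32809 = 1.7553 W/m².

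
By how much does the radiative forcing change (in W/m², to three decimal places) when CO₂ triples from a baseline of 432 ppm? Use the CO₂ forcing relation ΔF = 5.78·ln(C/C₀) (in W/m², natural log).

ΔF = 5.78 × ln(3) = 5.78 × 1.09861 = 6.3500 W/m².

ΔF = 6.350 W/m²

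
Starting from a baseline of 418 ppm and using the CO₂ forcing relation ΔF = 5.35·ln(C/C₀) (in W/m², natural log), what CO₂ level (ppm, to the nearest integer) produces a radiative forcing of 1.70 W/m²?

Set 5.35 ln(C/418) = 1.70, so ln(C/418) = 1.70/5.35 = 0.31776.
Then C/418 = e^0.31776 = 1.37405, giving C = 418 × 1.37405 = 574.35 ppm.

C ≈ 574 ppm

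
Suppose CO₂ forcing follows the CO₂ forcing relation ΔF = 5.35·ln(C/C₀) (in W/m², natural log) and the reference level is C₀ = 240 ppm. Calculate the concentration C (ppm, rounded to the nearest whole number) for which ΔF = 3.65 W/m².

Set 5.35 ln(C/240) = 3.65, so ln(C/240) = 3.65/5.35 = 0.68224.
Then C/240 = e^0.68224 = 1.97830, giving C = 240 × 1.97830 = 474.79 ppm.

C ≈ 475 ppm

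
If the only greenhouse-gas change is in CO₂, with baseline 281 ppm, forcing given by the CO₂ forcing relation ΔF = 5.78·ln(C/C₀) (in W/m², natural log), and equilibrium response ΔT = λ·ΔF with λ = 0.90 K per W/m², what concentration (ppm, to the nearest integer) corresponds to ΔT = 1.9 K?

C ≈ 405 ppm

Required forcing: ΔF = ΔT/λ = 1.9/0.90 = 2.1111 W/m².
Then ln(C/281) = ΔF/5.78 = 2.1111/5.78 = 0.36524.
So C = 281 × e^0.36524 = 281 × 1.44086 = 404.88 ppm.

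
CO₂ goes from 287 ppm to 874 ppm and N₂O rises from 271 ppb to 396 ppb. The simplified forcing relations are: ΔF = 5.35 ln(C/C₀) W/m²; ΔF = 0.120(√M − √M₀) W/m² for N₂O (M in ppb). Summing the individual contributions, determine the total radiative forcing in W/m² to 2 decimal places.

ΔF = 6.37 W/m²

CO₂: 5.35 × ln(874/287) = 5.35 × ln(3.04530) = 5.35 × 1.11360 = 5.9578 W/m².
N₂O: 0.120 × (√396 − √271) = 0.120 × (19.8997 − 16.4621) = 0.120 × 3.4376 = 0.4125 W/m².
Total ΔF = 5.9578 + 0.4125 = 6.3703 W/m².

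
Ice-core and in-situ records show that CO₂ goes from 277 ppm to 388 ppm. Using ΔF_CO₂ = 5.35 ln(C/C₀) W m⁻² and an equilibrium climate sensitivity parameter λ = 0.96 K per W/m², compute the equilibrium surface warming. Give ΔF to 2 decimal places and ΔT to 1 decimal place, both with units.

ΔF = 1.80 W/m²; ΔT = 1.7 K

CO₂: 5.35 × ln(388/277) = 5.35 × ln(1.40072) = 5.35 × 0.33699 = 1.8029 W/m².
ΔT = λ ΔF = 0.96 × 1.80 = 1.7280 K.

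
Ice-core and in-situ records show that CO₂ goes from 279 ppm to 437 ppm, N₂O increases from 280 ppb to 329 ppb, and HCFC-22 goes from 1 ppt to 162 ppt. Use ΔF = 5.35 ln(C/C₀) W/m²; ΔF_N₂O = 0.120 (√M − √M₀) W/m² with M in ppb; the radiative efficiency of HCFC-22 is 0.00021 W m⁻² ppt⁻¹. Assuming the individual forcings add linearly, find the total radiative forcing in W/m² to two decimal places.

ΔF = 2.60 W/m²

CO₂: 5.35 × ln(437/279) = 5.35 × ln(1.56631) = 5.35 × 0.44872 = 2.4007 W/m².
N₂O: 0.120 × (√329 − √280) = 0.120 × (18.1384 − 16.7332) = 0.120 × 1.4052 = 0.1686 W/m².
HCFC-22: ΔF = 0.00021 × (162 − 1) = 0.00021 × 161 = 0.0338 W/m².
Total ΔF = 2.4007 + 0.1686 + 0.0338 = 2.6031 W/m².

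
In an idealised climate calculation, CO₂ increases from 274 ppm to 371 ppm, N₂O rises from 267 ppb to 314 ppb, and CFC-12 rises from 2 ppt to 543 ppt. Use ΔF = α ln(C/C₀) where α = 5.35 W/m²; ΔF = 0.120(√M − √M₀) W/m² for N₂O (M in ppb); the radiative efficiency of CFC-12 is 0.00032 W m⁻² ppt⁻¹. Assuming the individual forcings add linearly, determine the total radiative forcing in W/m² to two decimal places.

CO₂: 5.35 × ln(371/274) = 5.35 × ln(1.35401) = 5.35 × 0.30307 = 1.6214 W/m².
N₂O: 0.120 × (√314 − √267) = 0.120 × (17.7200 − 16.3401) = 0.120 × 1.3799 = 0.1656 W/m².
CFC-12: ΔF = 0.00032 × (543 − 2) = 0.00032 × 541 = 0.1731 W/m².
Total ΔF = 1.6214 + 0.1656 + 0.1731 = 1.9601 W/m².

ΔF = 1.96 W/m²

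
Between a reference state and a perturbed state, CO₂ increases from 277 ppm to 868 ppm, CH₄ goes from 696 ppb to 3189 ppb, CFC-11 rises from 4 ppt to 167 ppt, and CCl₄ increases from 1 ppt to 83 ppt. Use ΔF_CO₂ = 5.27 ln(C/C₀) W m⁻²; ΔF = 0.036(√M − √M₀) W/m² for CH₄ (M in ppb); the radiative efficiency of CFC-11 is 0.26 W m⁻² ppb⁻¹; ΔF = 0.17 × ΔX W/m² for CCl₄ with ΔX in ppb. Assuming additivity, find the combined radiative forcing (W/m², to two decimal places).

ΔF = 7.16 W/m²

CO₂: 5.27 × ln(868/277) = 5.27 × ln(3.13357) = 5.27 × 1.14217 = 6.0192 W/m².
CH₄: 0.036 × (√3189 − √696) = 0.036 × (56.4712 − 26.3818) = 0.036 × 30.0894 = 1.0832 W/m².
CFC-11: Δ = 167 − 4 = 163 ppt = 0.163 ppb; ΔF = 0.26 × 0.163 = 0.0424 W/m².
CCl₄: Δ = 83 − 1 = 82 ppt = 0.082 ppb; ΔF = 0.17 × 0.082 = 0.0139 W/m².
Total ΔF = 6.0192 + 1.0832 + 0.0424 + 0.0139 = 7.1587 W/m².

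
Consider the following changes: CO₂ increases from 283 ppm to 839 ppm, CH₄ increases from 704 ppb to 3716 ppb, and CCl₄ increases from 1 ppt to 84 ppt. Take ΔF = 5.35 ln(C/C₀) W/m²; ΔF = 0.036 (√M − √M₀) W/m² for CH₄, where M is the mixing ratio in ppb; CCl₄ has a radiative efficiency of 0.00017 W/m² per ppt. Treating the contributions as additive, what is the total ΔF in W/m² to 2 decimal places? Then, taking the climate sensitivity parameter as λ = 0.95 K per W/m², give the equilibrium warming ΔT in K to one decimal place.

ΔF = 7.07 W/m²; ΔT = 6.7 K

CO₂: 5.35 × ln(839/283) = 5.35 × ln(2.96466) = 5.35 × 1.08676 = 5.8142 W/m².
CH₄: 0.036 × (√3716 − √704) = 0.036 × (60.9590 − 26.5330) = 0.036 × 34.4260 = 1.2393 W/m².
CCl₄: ΔF = 0.00017 × (84 − 1) = 0.00017 × 83 = 0.0141 W/m².
Total ΔF = 5.8142 + 1.2393 + 0.0141 = 7.0676 W/m².
ΔT = λ ΔF = 0.95 × 7.07 = 6.7165 K.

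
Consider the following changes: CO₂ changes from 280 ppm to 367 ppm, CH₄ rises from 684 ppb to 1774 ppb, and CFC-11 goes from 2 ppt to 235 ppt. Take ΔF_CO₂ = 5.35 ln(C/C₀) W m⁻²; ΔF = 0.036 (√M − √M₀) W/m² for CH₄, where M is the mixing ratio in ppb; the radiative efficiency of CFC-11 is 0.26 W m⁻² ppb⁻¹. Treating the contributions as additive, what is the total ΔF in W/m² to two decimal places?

CO₂: 5.35 × ln(367/280) = 5.35 × ln(1.31071) = 5.35 × 0.27057 = 1.4475 W/m².
CH₄: 0.036 × (√1774 − √684) = 0.036 × (42.1189 − 26.1534) = 0.036 × 15.9655 = 0.5748 W/m².
CFC-11: Δ = 235 − 2 = 233 ppt = 0.233 ppb; ΔF = 0.26 × 0.233 = 0.0606 W/m².
Total ΔF = 1.4475 + 0.5748 + 0.0606 = 2.0829 W/m².

ΔF = 2.08 W/m²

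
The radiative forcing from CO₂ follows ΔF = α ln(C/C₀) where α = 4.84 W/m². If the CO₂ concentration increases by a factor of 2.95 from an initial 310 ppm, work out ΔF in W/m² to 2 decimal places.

ΔF = 5.24 W/m²

Because the forcing depends only on the ratio C/C₀, the initial concentration does not enter.
ΔF = 4.84 × ln(2.95) = 4.84 × 1.08181 = 5.2360 W/m².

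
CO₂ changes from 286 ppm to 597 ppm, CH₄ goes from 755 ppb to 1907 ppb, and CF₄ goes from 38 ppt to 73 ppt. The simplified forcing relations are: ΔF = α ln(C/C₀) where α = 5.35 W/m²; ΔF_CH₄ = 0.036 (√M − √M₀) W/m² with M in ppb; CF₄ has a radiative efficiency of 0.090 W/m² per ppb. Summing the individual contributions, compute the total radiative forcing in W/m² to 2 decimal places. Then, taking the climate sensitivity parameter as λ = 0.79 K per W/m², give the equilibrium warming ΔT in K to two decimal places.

ΔF = 4.52 W/m²; ΔT = 3.57 K

CO₂: 5.35 × ln(597/286) = 5.35 × ln(2.08741) = 5.35 × 0.73592 = 3.9372 W/m².
CH₄: 0.036 × (√1907 − √755) = 0.036 × (43.6692 − 27.4773) = 0.036 × 16.1919 = 0.5829 W/m².
CF₄: Δ = 73 − 38 = 35 ppt = 0.035 ppb; ΔF = 0.090 × 0.035 = 0.0032 W/m².
Total ΔF = 3.9372 + 0.5829 + 0.0032 = 4.5233 W/m².
ΔT = λ ΔF = 0.79 × 4.52 = 3.5708 K.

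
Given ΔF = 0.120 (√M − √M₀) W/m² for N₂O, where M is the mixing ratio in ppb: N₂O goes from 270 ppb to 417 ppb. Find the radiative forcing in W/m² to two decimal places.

ΔF = 0.48 W/m²

N₂O: 0.120 × (√417 − √270) = 0.120 × (20.4206 − 16.4317) = 0.120 × 3.9889 = 0.4787 W/m².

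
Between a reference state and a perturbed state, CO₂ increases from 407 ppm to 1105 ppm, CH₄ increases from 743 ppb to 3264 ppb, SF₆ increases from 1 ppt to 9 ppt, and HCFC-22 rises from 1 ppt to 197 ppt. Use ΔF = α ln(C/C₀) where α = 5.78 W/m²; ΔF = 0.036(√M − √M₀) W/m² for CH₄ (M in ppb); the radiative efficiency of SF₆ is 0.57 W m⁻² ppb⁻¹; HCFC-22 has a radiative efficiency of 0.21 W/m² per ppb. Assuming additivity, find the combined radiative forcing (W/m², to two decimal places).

ΔF = 6.89 W/m²

CO₂: 5.78 × ln(1105/407) = 5.78 × ln(2.71499) = 5.78 × 0.99879 = 5.7730 W/m².
CH₄: 0.036 × (√3264 − √743) = 0.036 × (57.1314 − 27.2580) = 0.036 × 29.8734 = 1.0754 W/m².
SF₆: Δ = 9 − 1 = 8 ppt = 0.008 ppb; ΔF = 0.57 × 0.008 = 0.0046 W/m².
HCFC-22: Δ = 197 − 1 = 196 ppt = 0.196 ppb; ΔF = 0.21 × 0.196 = 0.0412 W/m².
Total ΔF = 5.7730 + 1.0754 + 0.0046 + 0.0412 = 6.8942 W/m².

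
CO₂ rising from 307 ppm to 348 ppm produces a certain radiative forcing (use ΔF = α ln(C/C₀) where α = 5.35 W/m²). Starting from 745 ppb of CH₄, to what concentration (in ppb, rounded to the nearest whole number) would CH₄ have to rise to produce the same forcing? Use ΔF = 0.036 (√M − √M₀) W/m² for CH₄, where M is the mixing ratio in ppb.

CO₂ forcing: 5.35 × ln(348/307) = 5.35 × 0.125355 = 0.67065 W/m².
Set 0.036(√M − √745) = 0.67065: √M = 0.67065/0.036 + √745 = 18.6292 + 27.2947 = 45.9239.
M = (45.9239)² = 2109.00 ppb.

M ≈ 2109 ppb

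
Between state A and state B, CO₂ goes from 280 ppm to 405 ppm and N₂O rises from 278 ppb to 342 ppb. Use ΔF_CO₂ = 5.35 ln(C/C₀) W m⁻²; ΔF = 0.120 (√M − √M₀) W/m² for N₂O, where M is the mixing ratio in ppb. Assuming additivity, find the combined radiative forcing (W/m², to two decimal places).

ΔF = 2.19 W/m²

CO₂: 5.35 × ln(405/280) = 5.35 × ln(1.44643) = 5.35 × 0.36910 = 1.9747 W/m².
N₂O: 0.120 × (√342 − √278) = 0.120 × (18.4932 − 16.6733) = 0.120 × 1.8199 = 0.2184 W/m².
Total ΔF = 1.9747 + 0.2184 = 2.1931 W/m².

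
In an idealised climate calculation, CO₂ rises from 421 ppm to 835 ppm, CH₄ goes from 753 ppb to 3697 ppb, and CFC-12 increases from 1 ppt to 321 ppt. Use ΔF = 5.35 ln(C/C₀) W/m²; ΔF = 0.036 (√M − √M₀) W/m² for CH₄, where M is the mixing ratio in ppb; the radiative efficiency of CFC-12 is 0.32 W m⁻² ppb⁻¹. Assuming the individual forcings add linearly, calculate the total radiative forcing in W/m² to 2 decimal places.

CO₂: 5.35 × ln(835/421) = 5.35 × ln(1.98337) = 5.35 × 0.68480 = 3.6637 W/m².
CH₄: 0.036 × (√3697 − √753) = 0.036 × (60.8030 − 27.4408) = 0.036 × 33.3622 = 1.2010 W/m².
CFC-12: Δ = 321 − 1 = 320 ppt = 0.320 ppb; ΔF = 0.32 × 0.320 = 0.1024 W/m².
Total ΔF = 3.6637 + 1.2010 + 0.1024 = 4.9671 W/m².

ΔF = 4.97 W/m²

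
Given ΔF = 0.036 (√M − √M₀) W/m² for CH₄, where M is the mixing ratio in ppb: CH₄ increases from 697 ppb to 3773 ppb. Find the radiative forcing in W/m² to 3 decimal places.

CH₄: 0.036 × (√3773 − √697) = 0.036 × (61.4248 − 26.4008) = 0.036 × 35.0240 = 1.2609 W/m².

ΔF = 1.261 W/m²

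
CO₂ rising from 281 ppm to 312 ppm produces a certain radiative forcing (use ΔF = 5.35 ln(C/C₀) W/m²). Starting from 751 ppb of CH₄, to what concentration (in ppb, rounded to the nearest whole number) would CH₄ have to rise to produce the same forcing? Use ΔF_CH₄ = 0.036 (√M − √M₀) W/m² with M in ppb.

CO₂ forcing: 5.35 × ln(312/281) = 5.35 × 0.104649 = 0.55987 W/m².
Set 0.036(√M − √751) = 0.55987: √M = 0.55987/0.036 + √751 = 15.5519 + 27.4044 = 42.9563.
M = (42.9563)² = 1845.24 ppb.

M ≈ 1845 ppb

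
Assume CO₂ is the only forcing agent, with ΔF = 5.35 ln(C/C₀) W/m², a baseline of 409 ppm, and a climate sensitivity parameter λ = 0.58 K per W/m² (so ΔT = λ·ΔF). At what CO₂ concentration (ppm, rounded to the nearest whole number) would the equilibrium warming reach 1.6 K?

Required forcing: ΔF = ΔT/λ = 1.6/0.58 = 2.7586 W/m².
Then ln(C/409) = ΔF/5.35 = 2.7586/5.35 = 0.51563.
So C = 409 × e^0.51563 = 409 × 1.67469 = 684.95 ppm.

C ≈ 685 ppm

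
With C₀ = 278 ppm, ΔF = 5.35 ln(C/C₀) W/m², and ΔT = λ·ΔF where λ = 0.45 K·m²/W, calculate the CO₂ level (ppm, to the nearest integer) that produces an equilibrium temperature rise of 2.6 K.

Required forcing: ΔF = ΔT/λ = 2.6/0.45 = 5.7778 W/m².
Then ln(C/278) = ΔF/5.35 = 5.7778/5.35 = 1.07996.
So C = 278 × e^1.07996 = 278 × 2.94456 = 818.59 ppm.

C ≈ 819 ppm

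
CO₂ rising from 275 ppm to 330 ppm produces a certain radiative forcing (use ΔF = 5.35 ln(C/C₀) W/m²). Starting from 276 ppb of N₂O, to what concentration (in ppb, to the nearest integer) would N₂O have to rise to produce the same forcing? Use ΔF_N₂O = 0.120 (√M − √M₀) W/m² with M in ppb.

CO₂ forcing: 5.35 × ln(330/275) = 5.35 × 0.182322 = 0.97542 W/m².
Set 0.120(√M − √276) = 0.97542: √M = 0.97542/0.120 + √276 = 8.1285 + 16.6132 = 24.7417.
M = (24.7417)² = 612.15 ppb.

M ≈ 612 ppb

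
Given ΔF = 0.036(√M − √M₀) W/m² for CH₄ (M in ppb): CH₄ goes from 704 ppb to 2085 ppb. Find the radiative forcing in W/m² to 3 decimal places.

CH₄: 0.036 × (√2085 − √704) = 0.036 × (45.6618 − 26.5330) = 0.036 × 19.1288 = 0.6886 W/m².

ΔF = 0.689 W/m²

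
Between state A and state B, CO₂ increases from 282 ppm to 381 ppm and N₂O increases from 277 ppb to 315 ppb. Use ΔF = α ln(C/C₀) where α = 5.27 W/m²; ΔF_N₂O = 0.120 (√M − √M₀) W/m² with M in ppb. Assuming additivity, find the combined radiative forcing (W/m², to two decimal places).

ΔF = 1.72 W/m²

CO₂: 5.27 × ln(381/282) = 5.27 × ln(1.35106) = 5.27 × 0.30089 = 1.5857 W/m².
N₂O: 0.120 × (√315 − √277) = 0.120 × (17.7482 − 16.6433) = 0.120 × 1.1049 = 0.1326 W/m².
Total ΔF = 1.5857 + 0.1326 = 1.7183 W/m².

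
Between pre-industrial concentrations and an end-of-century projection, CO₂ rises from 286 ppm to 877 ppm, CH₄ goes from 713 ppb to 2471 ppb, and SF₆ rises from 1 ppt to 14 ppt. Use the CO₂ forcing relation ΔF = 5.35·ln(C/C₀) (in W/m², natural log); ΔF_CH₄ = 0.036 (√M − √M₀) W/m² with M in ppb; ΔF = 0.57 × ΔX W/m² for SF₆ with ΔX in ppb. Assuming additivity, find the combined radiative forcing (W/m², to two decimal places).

CO₂: 5.35 × ln(877/286) = 5.35 × ln(3.06643) = 5.35 × 1.12051 = 5.9947 W/m².
CH₄: 0.036 × (√2471 − √713) = 0.036 × (49.7092 − 26.7021) = 0.036 × 23.0071 = 0.8283 W/m².
SF₆: Δ = 14 − 1 = 13 ppt = 0.013 ppb; ΔF = 0.57 × 0.013 = 0.0074 W/m².
Total ΔF = 5.9947 + 0.8283 + 0.0074 = 6.8304 W/m².

ΔF = 6.83 W/m²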